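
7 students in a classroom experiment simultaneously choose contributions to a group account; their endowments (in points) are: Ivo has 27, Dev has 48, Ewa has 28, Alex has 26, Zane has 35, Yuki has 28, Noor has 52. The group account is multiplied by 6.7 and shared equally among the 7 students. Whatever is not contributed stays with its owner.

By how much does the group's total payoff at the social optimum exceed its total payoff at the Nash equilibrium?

1390.80 points

The private return per contributed unit is 6.7/7 = 0.9571 < 1 for every player regardless of endowment, so the Nash equilibrium is zero contribution and the group total is Σ E_j = 27 + 48 + 28 + 26 + 35 + 28 + 52 = 244.
Each contributed unit returns 6.700 to the group, so the social optimum is full contribution by everyone: group total = 6.700 × 244 = 1634.80.
Efficiency loss = (6.700 − 1) × 244 = 1390.80.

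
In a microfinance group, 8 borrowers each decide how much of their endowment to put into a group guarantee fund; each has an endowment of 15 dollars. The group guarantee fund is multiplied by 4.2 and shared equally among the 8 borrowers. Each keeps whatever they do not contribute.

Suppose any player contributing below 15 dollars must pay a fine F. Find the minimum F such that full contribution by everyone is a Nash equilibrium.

Given the others contribute fully, the best deviation is to contribute 0 (any partial contribution still incurs the fine and gives up units whose private return 0.5250 is below 1).
Deviating from 15 to 0 saves 15 dollars but forfeits the deviator's share of the drop in the group guarantee fund: 4.2/8 × 15 = 7.87.
So the deviation gain is 15 − 7.87 = 7.13, and the fine must be at least 7.13 dollars to wipe it out.

7.13 dollars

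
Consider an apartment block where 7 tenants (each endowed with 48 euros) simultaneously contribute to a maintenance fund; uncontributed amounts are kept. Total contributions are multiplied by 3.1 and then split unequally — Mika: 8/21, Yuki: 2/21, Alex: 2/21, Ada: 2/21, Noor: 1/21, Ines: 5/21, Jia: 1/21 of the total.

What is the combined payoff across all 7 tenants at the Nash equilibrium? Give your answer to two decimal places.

436.80 euros

A player with share s gets back 3.1·s per unit contributed, so full contribution is dominant for anyone with s > 1/3.1 = 0.3226 and zero contribution is dominant for anyone below.
Only Mika (8/21) clears that bar, contributing 48; the remaining 6 contribute 0. Total contributed: 48.
The maintenance fund pays out 3.1 × 48 = 148.80 in total (split across the unequal shares, but the aggregate is all that matters for the group sum).
The 6 free-riders keep 48 each, adding 288. Group total = 288 + 148.80 = 436.80.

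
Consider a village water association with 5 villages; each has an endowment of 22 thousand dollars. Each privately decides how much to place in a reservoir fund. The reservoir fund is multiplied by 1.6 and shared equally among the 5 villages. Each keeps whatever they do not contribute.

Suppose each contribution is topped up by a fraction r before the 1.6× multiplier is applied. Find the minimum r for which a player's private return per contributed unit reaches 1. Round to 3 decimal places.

With matching at rate r, one contributed unit becomes (1 + r) in the reservoir fund and returns 1.6 × (1 + r) / 5 to the contributor.
Setting this equal to 1: 1 + r = 5/1.6 = 3.1250.
So the minimum matching rate is r = 3.1250 − 1 = 2.125.

2.125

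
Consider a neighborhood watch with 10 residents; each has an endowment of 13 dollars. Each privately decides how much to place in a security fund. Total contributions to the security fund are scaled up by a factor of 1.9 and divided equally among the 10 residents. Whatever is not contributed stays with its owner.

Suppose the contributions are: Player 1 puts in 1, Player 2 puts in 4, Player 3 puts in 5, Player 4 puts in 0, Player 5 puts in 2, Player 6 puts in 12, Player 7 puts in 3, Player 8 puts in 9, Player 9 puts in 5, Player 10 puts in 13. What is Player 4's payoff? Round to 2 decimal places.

Total contributed: 1 + 4 + 5 + 0 + 2 + 12 + 3 + 9 + 5 + 13 = 54.
Each receives 1.9 × 54 / 10 = 10.26 from the security fund.
Player 4 keeps 13 − 0 = 13, so Player 4's payoff is 13 + 10.26 = 23.26.

23.26 dollars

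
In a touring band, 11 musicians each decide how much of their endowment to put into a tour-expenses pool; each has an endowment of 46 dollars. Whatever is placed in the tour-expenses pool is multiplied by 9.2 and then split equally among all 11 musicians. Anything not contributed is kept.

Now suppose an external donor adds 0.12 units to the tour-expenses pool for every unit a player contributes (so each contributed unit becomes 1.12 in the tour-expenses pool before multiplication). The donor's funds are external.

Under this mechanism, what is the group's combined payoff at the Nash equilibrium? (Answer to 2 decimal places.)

506.00 dollars

With the mechanism, a contributed unit returns 9.2 × 1.12 / 11 = 0.9367 per unit of net cost — still below 1 — so contributing 0 remains dominant for every player.
Everyone keeps their endowment and the group total is 11 × 46 = 506.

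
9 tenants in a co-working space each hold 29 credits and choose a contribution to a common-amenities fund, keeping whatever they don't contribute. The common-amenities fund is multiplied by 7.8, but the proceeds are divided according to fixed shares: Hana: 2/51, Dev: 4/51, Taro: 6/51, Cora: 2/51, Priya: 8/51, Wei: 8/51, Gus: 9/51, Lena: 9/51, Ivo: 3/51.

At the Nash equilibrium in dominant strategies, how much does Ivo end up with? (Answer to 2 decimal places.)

82.22 credits

For player j, contributing a unit is worthwhile iff 7.8 × (j's share) ≥ 1, i.e. iff j's share is at least 0.1282.
The shares above 0.1282 belong to Priya, Wei, Gus and Lena, contributing 29 each; the remaining 5 contribute 0. Total contributed: 116.
Ivo keeps 29 and receives 7.8 × 116 × 3/51 = 53.22 from the common-amenities fund, for a payoff of 82.22.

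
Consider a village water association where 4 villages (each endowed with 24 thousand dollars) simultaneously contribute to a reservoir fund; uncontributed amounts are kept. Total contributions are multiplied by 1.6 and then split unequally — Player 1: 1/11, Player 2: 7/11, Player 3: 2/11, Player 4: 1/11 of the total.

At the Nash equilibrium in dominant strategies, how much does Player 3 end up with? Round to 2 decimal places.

30.98 thousand dollars

A player with share s gets back 1.6·s per unit contributed, so full contribution is dominant for anyone with s > 1/1.6 = 0.6250 and zero contribution is dominant for anyone below.
Player 2 alone (share 7/11) is above the threshold, contributing 24; the remaining 3 contribute 0. Total contributed: 24.
Player 3 keeps 24 and receives 1.6 × 24 × 2/11 = 6.98 from the reservoir fund, for a payoff of 30.98.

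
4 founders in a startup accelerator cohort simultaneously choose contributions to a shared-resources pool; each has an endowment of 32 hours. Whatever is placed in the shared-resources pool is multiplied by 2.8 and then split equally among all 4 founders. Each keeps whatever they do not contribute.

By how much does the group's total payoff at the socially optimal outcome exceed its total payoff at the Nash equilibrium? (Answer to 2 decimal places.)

230.40 hours

Each contributed unit returns 2.8/4 = 0.7000 to its contributor — below 1 — so contributing 0 is dominant for every player. At the Nash equilibrium everyone keeps their 32, and the group total is 4 × 32 = 128.
Each contributed unit returns 2.800 to the group as a whole (0.7000 to each of 4 players), which exceeds 1, so the social optimum is full contribution: group total = 2.800 × 128 = 358.40.
Efficiency loss = 358.40 − 128 = 230.40.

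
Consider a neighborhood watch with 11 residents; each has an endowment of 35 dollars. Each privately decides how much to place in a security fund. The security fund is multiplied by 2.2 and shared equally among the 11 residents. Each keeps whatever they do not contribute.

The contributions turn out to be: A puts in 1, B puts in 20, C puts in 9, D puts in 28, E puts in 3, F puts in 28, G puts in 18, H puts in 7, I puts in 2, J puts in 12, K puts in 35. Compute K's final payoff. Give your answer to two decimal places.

32.60 dollars

Total contributed: 1 + 20 + 9 + 28 + 3 + 28 + 18 + 7 + 2 + 12 + 35 = 163.
Each receives 2.2 × 163 / 11 = 32.60 from the security fund.
K keeps 35 − 35 = 0, so K's payoff is 0 + 32.60 = 32.60.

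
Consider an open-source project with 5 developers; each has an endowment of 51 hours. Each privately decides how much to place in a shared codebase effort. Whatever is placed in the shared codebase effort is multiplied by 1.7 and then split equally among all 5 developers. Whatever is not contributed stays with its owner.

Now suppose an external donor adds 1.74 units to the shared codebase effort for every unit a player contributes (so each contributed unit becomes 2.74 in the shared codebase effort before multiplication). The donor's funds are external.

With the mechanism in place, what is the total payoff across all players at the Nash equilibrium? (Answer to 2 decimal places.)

Even with the mechanism, each unit contributed returns only 1.7 × 2.74 / 5 = 0.9316 per unit of net cost, so contributing nothing is still dominant.
Everyone keeps their endowment and the group total is 5 × 51 = 255.

255.00 hours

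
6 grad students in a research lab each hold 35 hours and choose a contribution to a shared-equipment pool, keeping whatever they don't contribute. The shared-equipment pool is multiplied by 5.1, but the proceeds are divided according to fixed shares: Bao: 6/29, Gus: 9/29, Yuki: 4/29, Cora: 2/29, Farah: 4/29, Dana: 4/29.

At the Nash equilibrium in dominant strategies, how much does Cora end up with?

Player j's private return per contributed unit is 5.1 × (j's share). Contributing is weakly dominant for j when that share is at least 1/5.1 = 0.1961, and contributing 0 is dominant otherwise.
The shares above 0.1961 belong to Bao and Gus, contributing 35 each; the remaining 4 contribute 0. Total contributed: 70.
Cora keeps 35 and receives 5.1 × 70 × 2/29 = 24.62 from the shared-equipment pool, for a payoff of 59.62.

59.62 hours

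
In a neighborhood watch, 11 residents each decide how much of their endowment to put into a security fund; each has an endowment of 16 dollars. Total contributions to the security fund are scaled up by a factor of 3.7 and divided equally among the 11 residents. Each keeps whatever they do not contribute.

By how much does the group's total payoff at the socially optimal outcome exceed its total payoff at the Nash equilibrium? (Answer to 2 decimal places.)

Each contributed unit returns 3.7/11 = 0.3364 to its contributor — below 1 — so contributing 0 is dominant for every player. At the Nash equilibrium everyone keeps their 16, and the group total is 11 × 16 = 176.
Each contributed unit returns 3.700 to the group as a whole (0.3364 to each of 11 players), which exceeds 1, so the social optimum is full contribution: group total = 3.700 × 176 = 651.20.
Efficiency loss = 651.20 − 176 = 475.20.

475.20 dollars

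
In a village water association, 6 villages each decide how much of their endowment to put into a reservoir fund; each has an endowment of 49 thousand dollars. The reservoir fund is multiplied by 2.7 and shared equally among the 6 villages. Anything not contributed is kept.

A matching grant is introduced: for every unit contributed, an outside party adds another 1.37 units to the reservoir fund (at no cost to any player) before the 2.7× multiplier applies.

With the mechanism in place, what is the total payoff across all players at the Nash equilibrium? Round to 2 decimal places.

The effective private return per unit is now 2.7 × 2.37 / 6 = 1.0665 > 1, so every player's dominant strategy flips to full contribution.
At the Nash equilibrium everyone contributes 49. Group total payoff = 2.7 × 2.37 × 294 = 1881.31.

1881.31 thousand dollars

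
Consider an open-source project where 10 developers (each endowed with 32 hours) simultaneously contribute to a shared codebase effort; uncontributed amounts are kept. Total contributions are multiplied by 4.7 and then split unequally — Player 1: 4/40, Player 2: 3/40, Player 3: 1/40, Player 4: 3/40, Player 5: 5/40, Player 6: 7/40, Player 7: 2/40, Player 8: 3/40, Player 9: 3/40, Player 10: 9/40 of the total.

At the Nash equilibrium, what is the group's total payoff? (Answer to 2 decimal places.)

438.40 hours

Each unit j contributes comes back to j as 4.7 × (j's share), so j prefers to contribute only if that share exceeds 1/4.7 = 0.2128; otherwise keeping the unit dominates.
Player 10 alone (share 9/40) is above the threshold, contributing 32; the remaining 9 contribute 0. Total contributed: 32.
The shared codebase effort pays out 4.7 × 32 = 150.40 in total (split across the unequal shares, but the aggregate is all that matters for the group sum).
The 9 free-riders keep 32 each, adding 288. Group total = 288 + 150.40 = 438.40.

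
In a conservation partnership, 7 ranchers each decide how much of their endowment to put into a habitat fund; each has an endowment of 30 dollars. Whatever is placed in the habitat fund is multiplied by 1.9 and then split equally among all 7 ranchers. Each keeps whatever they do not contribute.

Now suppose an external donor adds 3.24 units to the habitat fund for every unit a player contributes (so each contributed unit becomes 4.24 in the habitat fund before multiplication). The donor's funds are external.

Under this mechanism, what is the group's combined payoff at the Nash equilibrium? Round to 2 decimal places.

1691.76 dollars

The effective private return per unit is now 1.9 × 4.24 / 7 = 1.1509 > 1, so every player's dominant strategy flips to full contribution.
So the Nash equilibrium is full contribution by all 7; the group earns 1.9 × 4.24 × 210 = 1691.76.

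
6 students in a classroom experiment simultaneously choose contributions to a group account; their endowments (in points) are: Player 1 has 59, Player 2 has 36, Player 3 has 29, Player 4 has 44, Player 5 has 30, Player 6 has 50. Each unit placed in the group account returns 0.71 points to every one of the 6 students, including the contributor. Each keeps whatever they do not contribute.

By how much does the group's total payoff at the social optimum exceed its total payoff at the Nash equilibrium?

808.48 points

The private return per contributed unit is 0.71 < 1 for everyone, so the Nash equilibrium is zero contribution and the group total is Σ E_j = 59 + 36 + 29 + 44 + 30 + 50 = 248.
Each contributed unit returns 4.260 to the group, so the social optimum is full contribution by everyone: group total = 4.260 × 248 = 1056.48.
Efficiency loss = (4.260 − 1) × 248 = 808.48.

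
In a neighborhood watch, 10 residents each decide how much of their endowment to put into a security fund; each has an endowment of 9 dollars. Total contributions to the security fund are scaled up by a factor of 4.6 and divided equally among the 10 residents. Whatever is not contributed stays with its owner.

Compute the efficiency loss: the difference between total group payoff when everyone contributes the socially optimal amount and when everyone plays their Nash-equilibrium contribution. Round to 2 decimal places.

Each contributed unit returns 4.6/10 = 0.4600 to its contributor — below 1 — so contributing 0 is dominant for every player. At the Nash equilibrium everyone keeps their 9, and the group total is 10 × 9 = 90.
Each contributed unit returns 4.600 to the group as a whole (0.4600 to each of 10 players), which exceeds 1, so the social optimum is full contribution: group total = 4.600 × 90 = 414.00.
Efficiency loss = 414.00 − 90 = 324.00.

324.00 dollars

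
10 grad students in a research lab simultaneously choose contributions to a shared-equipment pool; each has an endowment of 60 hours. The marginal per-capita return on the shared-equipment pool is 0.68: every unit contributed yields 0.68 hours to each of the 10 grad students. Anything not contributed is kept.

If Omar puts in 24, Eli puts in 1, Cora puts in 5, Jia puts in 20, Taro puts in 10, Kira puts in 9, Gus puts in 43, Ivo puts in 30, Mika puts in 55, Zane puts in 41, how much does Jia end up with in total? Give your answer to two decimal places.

201.84 hours

Total contributed: 24 + 1 + 5 + 20 + 10 + 9 + 43 + 30 + 55 + 41 = 238.
Each receives 0.68 × 238 = 161.84 from the shared-equipment pool.
Jia keeps 60 − 20 = 40, so Jia's payoff is 40 + 161.84 = 201.84.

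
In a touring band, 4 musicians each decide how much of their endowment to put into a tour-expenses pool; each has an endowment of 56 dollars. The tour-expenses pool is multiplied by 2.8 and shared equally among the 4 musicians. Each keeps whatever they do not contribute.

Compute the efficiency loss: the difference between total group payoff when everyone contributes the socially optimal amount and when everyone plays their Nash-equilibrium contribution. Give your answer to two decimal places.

403.20 dollars

Each contributed unit returns 2.8/4 = 0.7000 to its contributor — below 1 — so contributing 0 is dominant for every player. At the Nash equilibrium everyone keeps their 56, and the group total is 4 × 56 = 224.
Each contributed unit returns 2.800 to the group as a whole (0.7000 to each of 4 players), which exceeds 1, so the social optimum is full contribution: group total = 2.800 × 224 = 627.20.
Efficiency loss = 627.20 − 224 = 403.20.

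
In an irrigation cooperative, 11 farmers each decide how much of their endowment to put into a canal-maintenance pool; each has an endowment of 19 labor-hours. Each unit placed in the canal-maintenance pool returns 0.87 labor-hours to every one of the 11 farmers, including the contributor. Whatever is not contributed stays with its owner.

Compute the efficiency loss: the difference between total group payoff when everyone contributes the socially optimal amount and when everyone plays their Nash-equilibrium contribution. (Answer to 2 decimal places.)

1791.13 labor-hours

The private return per contributed unit is 0.87 < 1, so contributing 0 is dominant for every player. At the Nash equilibrium everyone keeps their 19, and the group total is 11 × 19 = 209.
Each contributed unit returns 9.570 to the group as a whole (0.87 to each of 11 players), which exceeds 1, so the social optimum is full contribution: group total = 9.570 × 209 = 2000.13.
Efficiency loss = 2000.13 − 209 = 1791.13.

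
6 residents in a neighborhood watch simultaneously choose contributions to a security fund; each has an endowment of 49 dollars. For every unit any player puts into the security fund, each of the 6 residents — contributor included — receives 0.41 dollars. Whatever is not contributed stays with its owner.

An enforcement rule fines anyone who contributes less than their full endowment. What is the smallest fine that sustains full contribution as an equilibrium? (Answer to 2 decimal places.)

28.91 dollars

Given the others contribute fully, the best deviation is to contribute 0 (any partial contribution still incurs the fine and gives up units whose private return 0.41 is below 1).
Deviating from 49 to 0 saves 49 dollars but forfeits the deviator's share of the drop in the security fund: 0.41 × 49 = 20.09.
So the deviation gain is 49 − 20.09 = 28.91, and the fine must be at least 28.91 dollars to wipe it out.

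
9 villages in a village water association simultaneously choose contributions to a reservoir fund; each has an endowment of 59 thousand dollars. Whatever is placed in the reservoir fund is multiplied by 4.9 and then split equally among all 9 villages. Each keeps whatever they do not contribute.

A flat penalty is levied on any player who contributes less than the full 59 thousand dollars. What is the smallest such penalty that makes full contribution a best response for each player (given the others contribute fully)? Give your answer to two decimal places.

Given the others contribute fully, the best deviation is to contribute 0 (any partial contribution still incurs the fine and gives up units whose private return 0.5444 is below 1).
Deviating from 59 to 0 saves 59 thousand dollars but forfeits the deviator's share of the drop in the reservoir fund: 4.9/9 × 59 = 32.12.
So the deviation gain is 59 − 32.12 = 26.88, and the fine must be at least 26.88 thousand dollars to wipe it out.

26.88 thousand dollars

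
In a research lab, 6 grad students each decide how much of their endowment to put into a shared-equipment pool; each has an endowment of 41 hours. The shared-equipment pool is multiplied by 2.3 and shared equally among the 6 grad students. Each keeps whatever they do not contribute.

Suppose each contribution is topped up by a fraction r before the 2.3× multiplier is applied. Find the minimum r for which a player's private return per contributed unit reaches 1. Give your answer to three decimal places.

1.609

With matching at rate r, one contributed unit becomes (1 + r) in the shared-equipment pool and returns 2.3 × (1 + r) / 6 to the contributor.
Setting this equal to 1: 1 + r = 6/2.3 = 2.6087.
So the minimum matching rate is r = 2.6087 − 1 = 1.609.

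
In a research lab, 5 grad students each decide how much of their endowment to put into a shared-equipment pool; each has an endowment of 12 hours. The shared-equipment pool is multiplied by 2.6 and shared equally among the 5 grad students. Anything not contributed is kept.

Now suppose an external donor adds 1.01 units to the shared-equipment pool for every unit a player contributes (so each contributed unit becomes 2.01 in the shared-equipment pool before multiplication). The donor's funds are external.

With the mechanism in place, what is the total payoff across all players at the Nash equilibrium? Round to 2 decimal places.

Under the mechanism each unit contributed yields 2.6 × 2.01 / 5 = 1.0452 back to its contributor per unit of net cost, which exceeds 1, making full contribution the dominant choice for everyone.
At the Nash equilibrium everyone contributes 12. Group total payoff = 2.6 × 2.01 × 60 = 313.56.

313.56 hours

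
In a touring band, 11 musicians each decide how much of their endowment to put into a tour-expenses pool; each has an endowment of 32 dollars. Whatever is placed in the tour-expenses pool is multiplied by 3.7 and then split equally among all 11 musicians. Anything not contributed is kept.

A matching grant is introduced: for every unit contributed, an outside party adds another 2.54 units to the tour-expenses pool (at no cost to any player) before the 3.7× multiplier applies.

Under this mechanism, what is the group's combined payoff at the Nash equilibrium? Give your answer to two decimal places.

4610.50 dollars

With the mechanism, a contributed unit returns 3.7 × 3.54 / 11 = 1.1907 per unit of net cost to the contributor — now above 1 — so contributing fully is weakly dominant for every player.
So the Nash equilibrium is full contribution by all 11; the group earns 3.7 × 3.54 × 352 = 4610.50.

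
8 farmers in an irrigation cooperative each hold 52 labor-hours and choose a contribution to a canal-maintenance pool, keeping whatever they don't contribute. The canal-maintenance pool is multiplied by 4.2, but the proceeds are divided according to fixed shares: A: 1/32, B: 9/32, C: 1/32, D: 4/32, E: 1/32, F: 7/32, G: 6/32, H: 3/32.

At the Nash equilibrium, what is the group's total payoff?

Player j's private return per contributed unit is 4.2 × (j's share). Contributing is weakly dominant for j when that share is at least 1/4.2 = 0.2381, and contributing 0 is dominant otherwise.
B alone (share 9/32) is above the threshold, contributing 52; the remaining 7 contribute 0. Total contributed: 52.
The canal-maintenance pool pays out 4.2 × 52 = 218.40 in total (split across the unequal shares, but the aggregate is all that matters for the group sum).
The 7 free-riders keep 52 each, adding 364. Group total = 364 + 218.40 = 582.40.

582.40 labor-hours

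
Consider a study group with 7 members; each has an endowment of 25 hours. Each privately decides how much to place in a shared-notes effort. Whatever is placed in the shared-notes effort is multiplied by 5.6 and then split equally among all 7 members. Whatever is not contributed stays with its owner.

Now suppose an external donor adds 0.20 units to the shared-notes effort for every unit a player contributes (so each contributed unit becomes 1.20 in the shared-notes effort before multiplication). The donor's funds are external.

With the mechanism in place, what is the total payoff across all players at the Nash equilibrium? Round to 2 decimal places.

Even with the mechanism, each unit contributed returns only 5.6 × 1.20 / 7 = 0.9600 per unit of net cost, so contributing nothing is still dominant.
At the Nash equilibrium no one contributes; group total payoff = 7 × 25 = 175.

175.00 hours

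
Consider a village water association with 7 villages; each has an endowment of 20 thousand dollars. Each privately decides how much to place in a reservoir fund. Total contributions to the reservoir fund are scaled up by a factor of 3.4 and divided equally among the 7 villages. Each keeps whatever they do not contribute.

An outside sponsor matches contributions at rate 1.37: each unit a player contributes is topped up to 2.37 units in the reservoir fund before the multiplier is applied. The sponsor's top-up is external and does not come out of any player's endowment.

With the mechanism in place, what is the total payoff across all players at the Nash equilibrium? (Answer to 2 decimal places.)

Under the mechanism each unit contributed yields 3.4 × 2.37 / 7 = 1.1511 back to its contributor per unit of net cost, which exceeds 1, making full contribution the dominant choice for everyone.
At the Nash equilibrium everyone contributes 20. Group total payoff = 3.4 × 2.37 × 140 = 1128.12.

1128.12 thousand dollars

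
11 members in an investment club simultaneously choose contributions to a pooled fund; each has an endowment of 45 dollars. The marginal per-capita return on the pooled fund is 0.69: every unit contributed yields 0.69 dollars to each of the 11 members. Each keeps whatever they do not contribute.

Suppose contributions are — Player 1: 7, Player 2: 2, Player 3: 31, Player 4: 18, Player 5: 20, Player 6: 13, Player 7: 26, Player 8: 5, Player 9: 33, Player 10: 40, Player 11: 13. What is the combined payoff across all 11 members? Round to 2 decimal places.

Total contributed: 7 + 2 + 31 + 18 + 20 + 13 + 26 + 5 + 33 + 40 + 13 = 208; total kept: 11 × 45 − 208 = 287.
The pooled fund pays out 0.69 × 11 × 208 = 1578.72 in aggregate.
Group total = 287 + 1578.72 = 1865.72.

1865.72 dollars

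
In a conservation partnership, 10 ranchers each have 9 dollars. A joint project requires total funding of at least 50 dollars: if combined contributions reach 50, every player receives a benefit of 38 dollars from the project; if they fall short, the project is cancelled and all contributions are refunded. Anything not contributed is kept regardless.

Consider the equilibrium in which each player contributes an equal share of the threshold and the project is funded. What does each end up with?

Equal share of the threshold: 50/10 = 5.
At this profile no one gains by cutting their contribution: any cut drops the total below 50, the project is cancelled, contributions are refunded, and the deviator ends with 9, which is less than 9 − 5 + 38 = 42. Contributing more than 5 just wastes the excess. So contributing exactly 5 is a best response.
Each player's payoff: 9 − 5 + 38 = 42.

42 dollars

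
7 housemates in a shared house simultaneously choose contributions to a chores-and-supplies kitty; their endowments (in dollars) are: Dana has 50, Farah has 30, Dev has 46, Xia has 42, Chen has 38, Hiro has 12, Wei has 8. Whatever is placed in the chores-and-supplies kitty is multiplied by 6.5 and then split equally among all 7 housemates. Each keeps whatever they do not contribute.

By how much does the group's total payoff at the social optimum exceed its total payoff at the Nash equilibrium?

The private return per contributed unit is 6.5/7 = 0.9286 < 1 for every player regardless of endowment, so the Nash equilibrium is zero contribution and the group total is Σ E_j = 50 + 30 + 46 + 42 + 38 + 12 + 8 = 226.
Each contributed unit returns 6.500 to the group, so the social optimum is full contribution by everyone: group total = 6.500 × 226 = 1469.00.
Efficiency loss = (6.500 − 1) × 226 = 1243.00.

1243.00 dollars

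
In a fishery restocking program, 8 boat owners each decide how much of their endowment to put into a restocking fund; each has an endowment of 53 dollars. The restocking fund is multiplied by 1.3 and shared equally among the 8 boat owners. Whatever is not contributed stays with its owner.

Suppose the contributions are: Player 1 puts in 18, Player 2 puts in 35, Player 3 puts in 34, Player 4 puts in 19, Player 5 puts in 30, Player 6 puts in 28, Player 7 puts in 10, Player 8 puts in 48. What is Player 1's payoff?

71.08 dollars

Total contributed: 18 + 35 + 34 + 19 + 30 + 28 + 10 + 48 = 222.
Each receives 1.3 × 222 / 8 = 36.08 from the restocking fund.
Player 1 keeps 53 − 18 = 35, so Player 1's payoff is 35 + 36.08 = 71.08.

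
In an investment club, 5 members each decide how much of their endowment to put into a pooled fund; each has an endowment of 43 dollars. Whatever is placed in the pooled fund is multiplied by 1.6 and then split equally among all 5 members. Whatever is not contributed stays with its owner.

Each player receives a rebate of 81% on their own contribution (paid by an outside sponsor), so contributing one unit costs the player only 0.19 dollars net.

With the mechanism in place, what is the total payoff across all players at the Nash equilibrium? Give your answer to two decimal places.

518.15 dollars

With the mechanism, a contributed unit returns (1.6/5) / 0.19 = 1.6842 per unit of net cost to the contributor — now above 1 — so contributing fully is weakly dominant for every player.
At the Nash equilibrium everyone contributes 43. Group total payoff = 5 × (43 × 0.81 + 1.6 × 43) = 518.15.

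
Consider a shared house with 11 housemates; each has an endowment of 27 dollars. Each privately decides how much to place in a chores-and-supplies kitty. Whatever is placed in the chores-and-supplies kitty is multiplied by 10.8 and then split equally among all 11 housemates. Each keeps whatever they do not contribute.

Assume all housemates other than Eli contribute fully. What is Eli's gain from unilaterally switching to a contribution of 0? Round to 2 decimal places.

0.49 dollars

Switching from a contribution of 27 to 0 lets Eli keep an extra 27 dollars, but lowers the chores-and-supplies kitty by 27, which costs Eli their own share of that drop: 10.8/11 × 27 = 26.51.
Net gain = 27 − 26.51 = 0.49. The private return per contributed unit (0.9818) is below 1, so free-riding is indeed the best response regardless of what the others do.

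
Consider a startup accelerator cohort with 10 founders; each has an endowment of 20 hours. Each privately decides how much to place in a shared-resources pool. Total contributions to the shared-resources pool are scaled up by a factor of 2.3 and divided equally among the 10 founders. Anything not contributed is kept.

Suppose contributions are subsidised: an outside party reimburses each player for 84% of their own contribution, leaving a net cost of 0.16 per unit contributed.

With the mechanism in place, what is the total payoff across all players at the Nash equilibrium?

Under the mechanism each unit contributed yields (2.3/10) / 0.16 = 1.4375 back to its contributor per unit of net cost, which exceeds 1, making full contribution the dominant choice for everyone.
At the Nash equilibrium everyone contributes 20. Group total payoff = 10 × (20 × 0.84 + 2.3 × 20) = 628.00.

628.00 hours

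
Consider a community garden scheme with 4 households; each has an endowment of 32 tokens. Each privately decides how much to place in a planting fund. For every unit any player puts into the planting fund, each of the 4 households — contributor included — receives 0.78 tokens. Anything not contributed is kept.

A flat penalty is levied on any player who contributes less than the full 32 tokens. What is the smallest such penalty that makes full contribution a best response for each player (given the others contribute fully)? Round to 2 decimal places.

7.04 tokens

Given the others contribute fully, the best deviation is to contribute 0 (any partial contribution still incurs the fine and gives up units whose private return 0.78 is below 1).
Deviating from 32 to 0 saves 32 tokens but forfeits the deviator's share of the drop in the planting fund: 0.78 × 32 = 24.96.
So the deviation gain is 32 − 24.96 = 7.04, and the fine must be at least 7.04 tokens to wipe it out.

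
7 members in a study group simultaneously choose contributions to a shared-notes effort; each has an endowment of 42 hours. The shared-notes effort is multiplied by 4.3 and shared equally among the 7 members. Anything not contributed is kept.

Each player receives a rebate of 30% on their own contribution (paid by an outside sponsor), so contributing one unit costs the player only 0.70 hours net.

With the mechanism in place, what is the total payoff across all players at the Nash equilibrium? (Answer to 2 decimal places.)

294.00 hours

Even with the mechanism, each unit contributed returns only (4.3/7) / 0.70 = 0.8776 per unit of net cost, so contributing nothing is still dominant.
At the Nash equilibrium no one contributes; group total payoff = 7 × 42 = 294.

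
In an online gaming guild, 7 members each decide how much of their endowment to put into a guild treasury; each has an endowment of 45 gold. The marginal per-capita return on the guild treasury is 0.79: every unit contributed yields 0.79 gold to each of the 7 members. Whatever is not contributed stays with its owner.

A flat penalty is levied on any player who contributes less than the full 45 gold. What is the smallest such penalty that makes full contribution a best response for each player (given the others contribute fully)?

Given the others contribute fully, the best deviation is to contribute 0 (any partial contribution still incurs the fine and gives up units whose private return 0.79 is below 1).
Deviating from 45 to 0 saves 45 gold but forfeits the deviator's share of the drop in the guild treasury: 0.79 × 45 = 35.55.
So the deviation gain is 45 − 35.55 = 9.45, and the fine must be at least 9.45 gold to wipe it out.

9.45 gold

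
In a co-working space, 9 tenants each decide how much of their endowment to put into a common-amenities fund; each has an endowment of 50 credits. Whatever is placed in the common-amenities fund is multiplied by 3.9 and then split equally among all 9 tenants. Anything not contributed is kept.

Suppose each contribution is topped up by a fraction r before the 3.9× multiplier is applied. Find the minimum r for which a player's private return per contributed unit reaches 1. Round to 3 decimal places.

1.308

With matching at rate r, one contributed unit becomes (1 + r) in the common-amenities fund and returns 3.9 × (1 + r) / 9 to the contributor.
Setting this equal to 1: 1 + r = 9/3.9 = 2.3077.
So the minimum matching rate is r = 2.3077 − 1 = 1.308.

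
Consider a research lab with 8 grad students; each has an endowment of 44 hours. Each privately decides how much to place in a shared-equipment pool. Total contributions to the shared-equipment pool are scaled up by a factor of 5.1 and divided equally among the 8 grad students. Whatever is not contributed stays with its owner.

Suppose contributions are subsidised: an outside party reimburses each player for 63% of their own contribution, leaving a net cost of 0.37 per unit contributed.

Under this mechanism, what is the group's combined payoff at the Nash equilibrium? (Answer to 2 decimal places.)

2016.96 hours

With the mechanism, a contributed unit returns (5.1/8) / 0.37 = 1.7230 per unit of net cost to the contributor — now above 1 — so contributing fully is weakly dominant for every player.
So the Nash equilibrium is full contribution by all 8; the group earns 8 × (44 × 0.63 + 5.1 × 44) = 2016.96.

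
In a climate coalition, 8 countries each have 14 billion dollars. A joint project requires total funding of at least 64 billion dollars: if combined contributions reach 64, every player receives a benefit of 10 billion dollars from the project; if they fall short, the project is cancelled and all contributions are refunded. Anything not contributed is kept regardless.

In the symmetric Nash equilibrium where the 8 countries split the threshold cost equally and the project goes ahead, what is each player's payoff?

16 billion dollars

Equal share of the threshold: 64/8 = 8.
At this profile no one gains by cutting their contribution: any cut drops the total below 64, the project is cancelled, contributions are refunded, and the deviator ends with 14, which is less than 14 − 8 + 10 = 16. Contributing more than 8 just wastes the excess. So contributing exactly 8 is a best response.
Each player's payoff: 14 − 8 + 10 = 16.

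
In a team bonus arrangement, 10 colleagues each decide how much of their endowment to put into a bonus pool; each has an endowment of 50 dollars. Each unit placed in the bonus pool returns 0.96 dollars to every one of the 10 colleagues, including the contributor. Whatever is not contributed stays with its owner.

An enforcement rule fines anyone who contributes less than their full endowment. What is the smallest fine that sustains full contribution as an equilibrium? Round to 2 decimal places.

Given the others contribute fully, the best deviation is to contribute 0 (any partial contribution still incurs the fine and gives up units whose private return 0.96 is below 1).
Deviating from 50 to 0 saves 50 dollars but forfeits the deviator's share of the drop in the bonus pool: 0.96 × 50 = 48.00.
So the deviation gain is 50 − 48.00 = 2.00, and the fine must be at least 2.00 dollars to wipe it out.

2.00 dollars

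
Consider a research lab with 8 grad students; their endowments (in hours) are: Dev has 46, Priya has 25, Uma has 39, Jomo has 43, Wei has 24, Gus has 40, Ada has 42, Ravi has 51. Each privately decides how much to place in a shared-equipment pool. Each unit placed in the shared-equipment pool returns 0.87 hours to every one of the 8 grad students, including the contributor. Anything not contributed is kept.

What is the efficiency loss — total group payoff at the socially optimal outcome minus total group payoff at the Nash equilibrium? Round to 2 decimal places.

The private return per contributed unit is 0.87 < 1 for everyone, so the Nash equilibrium is zero contribution and the group total is Σ E_j = 46 + 25 + 39 + 43 + 24 + 40 + 42 + 51 = 310.
Each contributed unit returns 6.960 to the group, so the social optimum is full contribution by everyone: group total = 6.960 × 310 = 2157.60.
Efficiency loss = (6.960 − 1) × 310 = 1847.60.

1847.60 hours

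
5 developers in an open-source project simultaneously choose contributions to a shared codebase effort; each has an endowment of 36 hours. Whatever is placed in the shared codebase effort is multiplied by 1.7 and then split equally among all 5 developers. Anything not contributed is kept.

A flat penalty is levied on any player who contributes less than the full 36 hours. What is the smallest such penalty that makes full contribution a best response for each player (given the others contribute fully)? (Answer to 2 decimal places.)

Given the others contribute fully, the best deviation is to contribute 0 (any partial contribution still incurs the fine and gives up units whose private return 0.3400 is below 1).
Deviating from 36 to 0 saves 36 hours but forfeits the deviator's share of the drop in the shared codebase effort: 1.7/5 × 36 = 12.24.
So the deviation gain is 36 − 12.24 = 23.76, and the fine must be at least 23.76 hours to wipe it out.

23.76 hours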